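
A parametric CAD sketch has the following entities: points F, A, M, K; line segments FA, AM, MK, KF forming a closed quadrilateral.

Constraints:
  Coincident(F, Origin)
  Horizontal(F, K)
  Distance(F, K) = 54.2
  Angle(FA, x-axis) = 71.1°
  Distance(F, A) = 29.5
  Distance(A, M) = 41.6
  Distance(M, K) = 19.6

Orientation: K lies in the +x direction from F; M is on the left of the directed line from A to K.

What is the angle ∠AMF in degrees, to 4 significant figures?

33.01°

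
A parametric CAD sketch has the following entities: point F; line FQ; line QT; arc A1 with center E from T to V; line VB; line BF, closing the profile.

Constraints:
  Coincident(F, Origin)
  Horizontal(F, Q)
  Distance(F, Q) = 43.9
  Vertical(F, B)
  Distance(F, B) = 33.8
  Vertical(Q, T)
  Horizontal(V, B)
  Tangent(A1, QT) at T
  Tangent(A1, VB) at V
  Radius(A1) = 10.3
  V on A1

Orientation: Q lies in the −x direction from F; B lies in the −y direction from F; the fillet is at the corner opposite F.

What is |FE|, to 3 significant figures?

41.0

FB is vertical with |FB| = 33.8 and B on the −y side, so B = (0.00, -33.8). The virtual corner opposite F is at (-43.9, -33.8). The tangent condition forces ET to be normal to QT and A1 meets VB tangentially, so EV is at right angles to VB, with radius 10.3, so the center E sits 10.3 in from both sides at E = (-33.6, -23.5). Then |FE| = |E − F| = 41.0.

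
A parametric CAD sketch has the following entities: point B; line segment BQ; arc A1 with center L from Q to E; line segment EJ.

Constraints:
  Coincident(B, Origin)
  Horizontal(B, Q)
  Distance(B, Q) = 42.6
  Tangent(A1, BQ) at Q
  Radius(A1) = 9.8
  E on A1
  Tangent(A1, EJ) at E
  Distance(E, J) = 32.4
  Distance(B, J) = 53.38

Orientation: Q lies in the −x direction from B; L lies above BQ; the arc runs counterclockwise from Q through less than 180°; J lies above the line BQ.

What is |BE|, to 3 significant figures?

34.2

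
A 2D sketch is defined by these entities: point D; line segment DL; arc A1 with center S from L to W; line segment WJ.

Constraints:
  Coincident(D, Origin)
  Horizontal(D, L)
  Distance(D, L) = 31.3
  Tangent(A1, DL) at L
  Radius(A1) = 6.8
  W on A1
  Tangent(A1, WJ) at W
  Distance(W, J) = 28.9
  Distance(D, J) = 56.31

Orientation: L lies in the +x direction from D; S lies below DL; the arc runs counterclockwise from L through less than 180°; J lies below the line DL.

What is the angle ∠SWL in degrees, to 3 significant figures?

23.7°

Checks: |SW| = 6.800 ✓; ∠(SW, WJ) = 90.00° ✓; |WJ| = 28.90 ✓; |DJ| = 56.31 ✓.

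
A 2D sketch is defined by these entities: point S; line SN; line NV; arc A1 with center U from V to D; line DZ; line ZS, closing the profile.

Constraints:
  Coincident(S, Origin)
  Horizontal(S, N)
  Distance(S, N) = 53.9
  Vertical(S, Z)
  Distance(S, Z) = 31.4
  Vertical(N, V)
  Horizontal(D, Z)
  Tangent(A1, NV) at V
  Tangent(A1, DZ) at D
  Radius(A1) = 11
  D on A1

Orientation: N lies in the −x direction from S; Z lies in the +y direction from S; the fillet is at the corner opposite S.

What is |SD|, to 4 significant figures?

53.16

S is at the origin; S and N share the same y with |SN| = 53.9 and N on the −x side, so N = (-53.90, 0.000). SZ is vertical with |SZ| = 31.4 and Z on the +y side, so Z = (0.000, 31.40). The virtual corner opposite S is at (-53.90, 31.40). A1 meets NV tangentially, so UV is at right angles to NV and tangency of A1 to DZ means the radius UD is perpendicular to DZ, with radius 11.0, so the center U sits 11.0 in from both sides at U = (-42.90, 20.40). That places the tangent points at V = (-53.90, 20.40) on NV and D = (-42.90, 31.40) on DZ. Then |SD| = |D − S| = 53.16.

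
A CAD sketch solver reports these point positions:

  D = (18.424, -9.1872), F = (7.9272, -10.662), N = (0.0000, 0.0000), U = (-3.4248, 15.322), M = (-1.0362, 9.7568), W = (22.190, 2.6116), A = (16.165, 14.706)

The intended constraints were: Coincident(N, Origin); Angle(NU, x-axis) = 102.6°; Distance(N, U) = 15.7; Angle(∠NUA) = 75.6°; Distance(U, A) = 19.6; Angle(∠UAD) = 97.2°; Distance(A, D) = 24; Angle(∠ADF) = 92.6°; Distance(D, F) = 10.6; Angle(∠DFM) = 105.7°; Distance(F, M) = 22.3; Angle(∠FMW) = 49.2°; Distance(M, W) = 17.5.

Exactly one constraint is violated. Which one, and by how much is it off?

Distance(M, W) = 17.5 — off by 6.80.

N = (0.00, 0.00) ✓; NU at 102.6° ✓; |NU| = 15.70 ✓; ∠NUA = 75.60° ✓; |UA| = 19.60 ✓; ∠UAD = 97.20° ✓; |AD| = 24.00 ✓; ∠ADF = 92.60° ✓; |DF| = 10.60 ✓; ∠DFM = 105.7° ✓; |FM| = 22.30 ✓; ∠FMW = 49.20° ✓; |MW| = 24.30 ✗.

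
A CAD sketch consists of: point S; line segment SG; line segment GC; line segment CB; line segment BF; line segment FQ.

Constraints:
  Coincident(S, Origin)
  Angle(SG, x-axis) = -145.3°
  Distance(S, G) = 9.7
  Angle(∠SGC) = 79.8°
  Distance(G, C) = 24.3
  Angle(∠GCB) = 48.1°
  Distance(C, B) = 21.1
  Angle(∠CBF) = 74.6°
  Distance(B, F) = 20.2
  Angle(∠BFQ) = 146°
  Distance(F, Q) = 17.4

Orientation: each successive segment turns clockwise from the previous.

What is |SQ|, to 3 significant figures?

28.3

S is at the origin; SG runs at -145.3° with length 9.7, so G = (-7.97, -5.52). ∠SGC = 79.8° gives GC at 114° from the x-axis; with |GC| = 24.3, C = (-18.1, 16.6). ∠GCB = 48.1° gives CB at -17.4° from the x-axis; with |CB| = 21.1, B = (2.08, 10.3). ∠CBF = 74.6° gives BF at -123° from the x-axis; with |BF| = 20.2, F = (-8.86, -6.70). ∠BFQ = 146.0° gives FQ at -157° from the x-axis; with |FQ| = 17.4, Q = (-24.9, -13.6). Then |SQ| = |Q − S| = 28.3.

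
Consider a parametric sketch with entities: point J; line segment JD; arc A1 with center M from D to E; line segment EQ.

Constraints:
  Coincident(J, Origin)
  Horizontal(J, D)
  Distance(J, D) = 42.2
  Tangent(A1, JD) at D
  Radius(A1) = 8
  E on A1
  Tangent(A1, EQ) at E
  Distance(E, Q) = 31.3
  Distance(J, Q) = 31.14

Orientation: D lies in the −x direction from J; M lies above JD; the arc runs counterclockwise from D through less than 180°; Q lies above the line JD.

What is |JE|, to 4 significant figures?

36.20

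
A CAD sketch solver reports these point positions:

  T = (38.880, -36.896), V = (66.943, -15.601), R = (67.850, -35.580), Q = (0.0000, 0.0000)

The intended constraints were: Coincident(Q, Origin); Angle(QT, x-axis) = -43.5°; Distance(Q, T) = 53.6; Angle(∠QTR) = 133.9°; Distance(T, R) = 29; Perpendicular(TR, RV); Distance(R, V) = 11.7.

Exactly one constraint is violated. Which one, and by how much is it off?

Distance(R, V) = 11.7 — off by 8.30.

Q = (0.00, 0.00) ✓; QT at -43.50° ✓; |QT| = 53.60 ✓; ∠QTR = 133.9° ✓; |TR| = 29.00 ✓; ∠(TR, RV) = 90.00° ✓; |RV| = 20.00 ✗.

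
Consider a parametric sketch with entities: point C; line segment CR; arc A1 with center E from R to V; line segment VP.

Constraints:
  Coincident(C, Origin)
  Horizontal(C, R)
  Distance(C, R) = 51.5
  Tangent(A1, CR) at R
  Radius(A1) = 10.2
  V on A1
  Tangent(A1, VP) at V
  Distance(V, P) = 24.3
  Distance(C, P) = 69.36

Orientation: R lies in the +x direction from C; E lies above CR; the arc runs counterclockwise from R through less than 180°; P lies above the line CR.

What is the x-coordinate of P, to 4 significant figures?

59.75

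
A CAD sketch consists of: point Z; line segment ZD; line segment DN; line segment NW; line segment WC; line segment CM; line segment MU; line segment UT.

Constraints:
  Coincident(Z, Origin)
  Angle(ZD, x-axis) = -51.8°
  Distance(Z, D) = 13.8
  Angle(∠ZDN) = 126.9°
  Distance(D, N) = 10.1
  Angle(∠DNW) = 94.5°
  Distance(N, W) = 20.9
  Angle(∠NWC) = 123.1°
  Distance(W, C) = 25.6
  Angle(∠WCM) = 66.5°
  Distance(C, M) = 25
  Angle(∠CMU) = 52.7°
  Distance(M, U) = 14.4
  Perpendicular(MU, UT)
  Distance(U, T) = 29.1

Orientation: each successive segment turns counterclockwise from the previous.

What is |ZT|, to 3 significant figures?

33.9

Z is at the origin; ZD runs at -51.8° with length 13.8, so D = (8.53, -10.8). ∠ZDN = 126.9° gives DN at 1.30° from the x-axis; with |DN| = 10.1, N = (18.6, -10.6). ∠DNW = 94.5° gives NW at 86.8° from the x-axis; with |NW| = 20.9, W = (19.8, 10.3). ∠NWC = 123.1° gives WC at 144° from the x-axis; with |WC| = 25.6, C = (-0.834, 25.4). ∠WCM = 66.5° gives CM at -103° from the x-axis; with |CM| = 25.0, M = (-6.37, 1.03). ∠CMU = 52.7° gives MU at 24.5° from the x-axis; with |MU| = 14.4, U = (6.73, 7.00). MU is perpendicular to UT, so UT runs at 115°; with |UT| = 29.1, T = (-5.34, 33.5). Then |ZT| = |T − Z| = 33.9.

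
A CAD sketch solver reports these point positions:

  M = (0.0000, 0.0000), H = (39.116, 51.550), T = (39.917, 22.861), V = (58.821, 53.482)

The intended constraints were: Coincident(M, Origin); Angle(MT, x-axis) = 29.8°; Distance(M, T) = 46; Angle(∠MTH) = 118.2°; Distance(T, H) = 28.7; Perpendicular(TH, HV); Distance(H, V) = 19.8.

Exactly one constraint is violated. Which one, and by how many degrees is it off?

Perpendicular(TH, HV) — off by 4.00°.

M = (0.00, 0.00) ✓; MT at 29.80° ✓; |MT| = 46.00 ✓; ∠MTH = 118.2° ✓; |TH| = 28.70 ✓; ∠(TH, HV) = 86.00° ✗; |HV| = 19.80 ✓.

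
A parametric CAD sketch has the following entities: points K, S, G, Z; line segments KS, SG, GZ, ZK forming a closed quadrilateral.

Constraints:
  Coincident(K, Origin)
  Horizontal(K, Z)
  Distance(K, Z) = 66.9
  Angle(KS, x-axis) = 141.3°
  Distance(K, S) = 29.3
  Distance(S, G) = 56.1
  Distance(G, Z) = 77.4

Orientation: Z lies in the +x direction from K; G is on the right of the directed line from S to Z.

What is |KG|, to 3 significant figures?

34.1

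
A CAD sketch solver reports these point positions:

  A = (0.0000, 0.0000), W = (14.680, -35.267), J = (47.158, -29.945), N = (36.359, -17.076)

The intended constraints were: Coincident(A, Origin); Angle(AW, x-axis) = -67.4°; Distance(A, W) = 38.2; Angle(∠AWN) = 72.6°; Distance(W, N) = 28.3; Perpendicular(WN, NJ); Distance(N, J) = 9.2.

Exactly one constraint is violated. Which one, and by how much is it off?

Distance(N, J) = 9.2 — off by 7.60.

A = (0.00, 0.00) ✓; AW at -67.40° ✓; |AW| = 38.20 ✓; ∠AWN = 72.60° ✓; |WN| = 28.30 ✓; ∠(WN, NJ) = 90.00° ✓; |NJ| = 16.80 ✗.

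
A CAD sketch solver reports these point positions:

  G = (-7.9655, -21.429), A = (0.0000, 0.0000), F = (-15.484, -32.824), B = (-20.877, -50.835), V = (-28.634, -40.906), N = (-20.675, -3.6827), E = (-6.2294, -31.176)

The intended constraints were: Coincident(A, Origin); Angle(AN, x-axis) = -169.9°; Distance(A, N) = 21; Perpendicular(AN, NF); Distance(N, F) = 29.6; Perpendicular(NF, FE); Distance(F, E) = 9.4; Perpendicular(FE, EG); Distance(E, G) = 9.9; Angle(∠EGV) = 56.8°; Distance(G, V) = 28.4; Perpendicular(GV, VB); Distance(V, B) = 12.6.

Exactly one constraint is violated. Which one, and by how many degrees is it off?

Perpendicular(GV, VB) — off by 5.30°.

A = (0.00, 0.00) ✓; AN at -169.9° ✓; |AN| = 21.00 ✓; ∠(AN, NF) = 90.00° ✓; |NF| = 29.60 ✓; ∠(NF, FE) = 90.00° ✓; |FE| = 9.400 ✓; ∠(FE, EG) = 90.00° ✓; |EG| = 9.900 ✓; ∠EGV = 56.80° ✓; |GV| = 28.40 ✓; ∠(GV, VB) = 84.70° ✗; |VB| = 12.60 ✓.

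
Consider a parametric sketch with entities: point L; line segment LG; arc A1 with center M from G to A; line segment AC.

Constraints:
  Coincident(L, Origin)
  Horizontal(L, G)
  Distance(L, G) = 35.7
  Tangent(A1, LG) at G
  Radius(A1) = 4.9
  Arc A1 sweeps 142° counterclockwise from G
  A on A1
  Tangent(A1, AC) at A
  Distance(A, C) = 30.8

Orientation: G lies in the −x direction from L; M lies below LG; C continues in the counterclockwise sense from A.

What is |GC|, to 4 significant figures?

34.93

L is at the origin; L and G share the same y with |LG| = 35.7 and G on the −x side, so G = (-35.70, 0.000). A1 meets LG tangentially, so MG is at right angles to LG, so M = G + (0, -4.9) = (-35.70, -4.900). On A1, G sits at bearing 90° from M; a 142° counterclockwise sweep puts A at bearing 232°, so A = M + 4.9·(cos 232°, sin 232°) = (-38.72, -8.761). A1 meets AC tangentially, so MA is at right angles to AC, so AC runs along (−sin 232°, cos 232°); with |AC| = 30.8, C = (-14.45, -27.72). Then |GC| = |C − G| = 34.93.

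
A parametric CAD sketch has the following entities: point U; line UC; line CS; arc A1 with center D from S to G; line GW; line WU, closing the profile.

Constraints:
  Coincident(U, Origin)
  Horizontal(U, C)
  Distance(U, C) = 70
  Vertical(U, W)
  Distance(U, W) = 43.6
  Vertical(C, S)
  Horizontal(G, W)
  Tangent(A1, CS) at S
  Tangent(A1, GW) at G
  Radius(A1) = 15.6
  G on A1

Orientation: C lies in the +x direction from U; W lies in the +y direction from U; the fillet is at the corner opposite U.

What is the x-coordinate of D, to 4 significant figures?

54.40

UW is vertical with |UW| = 43.6 and W on the +y side, so W = (0.000, 43.60). The virtual corner opposite U is at (70.00, 43.60). Since A1 is tangent to CS there, DS ⟂ CS and since A1 is tangent to GW there, DG ⟂ GW, with radius 15.6, so the center D sits 15.6 in from both sides at D = (54.40, 28.00). So D.x = 54.40.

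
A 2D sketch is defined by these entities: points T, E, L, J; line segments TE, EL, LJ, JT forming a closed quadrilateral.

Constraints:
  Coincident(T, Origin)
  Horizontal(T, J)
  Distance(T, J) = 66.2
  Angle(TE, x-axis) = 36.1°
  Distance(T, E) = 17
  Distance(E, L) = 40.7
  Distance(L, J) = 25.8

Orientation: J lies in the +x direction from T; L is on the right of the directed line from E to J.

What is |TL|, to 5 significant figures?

48.052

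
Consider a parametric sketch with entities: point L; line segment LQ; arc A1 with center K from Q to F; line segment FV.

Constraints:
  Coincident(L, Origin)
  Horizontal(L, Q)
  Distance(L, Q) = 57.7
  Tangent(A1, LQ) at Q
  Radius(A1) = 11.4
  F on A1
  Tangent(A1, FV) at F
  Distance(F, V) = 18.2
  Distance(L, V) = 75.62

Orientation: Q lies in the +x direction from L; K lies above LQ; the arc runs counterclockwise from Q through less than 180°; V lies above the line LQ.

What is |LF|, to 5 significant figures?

69.958

L is at the origin; LQ is horizontal with |LQ| = 57.7 and Q on the +x side, so Q = (57.700, 0.0000). Tangency of A1 to LQ means the radius KQ is perpendicular to LQ, so K = Q + (0, 11.4) = (57.700, 11.400). Since KF ⟂ FV (tangency), |KV| = √(11.4² + 18.2²) = 21.476 regardless of where F sits on A1. So V lies on both circle(L, 75.62) and circle(K, 21.476); the above-LQ intersection is V = (69.771, 29.162). F is the foot of the tangent from V: F = (69.092, 10.975).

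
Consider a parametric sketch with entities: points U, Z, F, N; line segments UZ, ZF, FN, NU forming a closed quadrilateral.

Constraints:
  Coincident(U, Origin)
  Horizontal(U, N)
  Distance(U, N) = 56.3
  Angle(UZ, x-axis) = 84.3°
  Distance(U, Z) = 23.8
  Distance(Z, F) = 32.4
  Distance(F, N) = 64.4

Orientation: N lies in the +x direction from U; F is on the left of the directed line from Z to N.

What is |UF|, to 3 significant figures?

55.0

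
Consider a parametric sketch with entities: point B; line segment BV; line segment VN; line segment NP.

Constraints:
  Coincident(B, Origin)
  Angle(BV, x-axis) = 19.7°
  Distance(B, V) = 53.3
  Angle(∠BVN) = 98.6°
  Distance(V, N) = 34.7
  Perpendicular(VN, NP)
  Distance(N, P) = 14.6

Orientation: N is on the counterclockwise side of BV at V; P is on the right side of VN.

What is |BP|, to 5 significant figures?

79.688

∠BVN = 98.6°, so VN runs at 19.7° + (180° − 98.6°) = 101.10° from the x-axis; with |VN| = 34.7, N = V + 34.7·(cos 101.10°, sin 101.10°) = (43.500, 52.018). VN ⟂ NP; with |NP| = 14.6 on the right of VN, P = N + 14.6·(0.98129, 0.19252) = (57.827, 54.829). Then |BP| = |P − B| = 79.688.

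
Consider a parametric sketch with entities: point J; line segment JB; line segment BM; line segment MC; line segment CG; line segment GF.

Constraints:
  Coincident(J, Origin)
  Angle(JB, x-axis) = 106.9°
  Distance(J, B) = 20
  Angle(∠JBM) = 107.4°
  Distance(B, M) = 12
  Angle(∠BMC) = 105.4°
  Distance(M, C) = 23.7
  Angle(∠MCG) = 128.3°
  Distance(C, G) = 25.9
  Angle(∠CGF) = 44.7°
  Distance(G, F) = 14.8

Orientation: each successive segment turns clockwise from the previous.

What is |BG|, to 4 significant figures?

43.82

J is at the origin; JB runs at 106.9° with length 20.0, so B = (-5.814, 19.14). ∠JBM = 107.4° gives BM at 34.30° from the x-axis; with |BM| = 12.0, M = (4.099, 25.90). ∠BMC = 105.4° gives MC at -40.30° from the x-axis; with |MC| = 23.7, C = (22.17, 10.57). ∠MCG = 128.3° gives CG at -92.00° from the x-axis; with |CG| = 25.9, G = (21.27, -15.31). Then |BG| = |G − B| = 43.82.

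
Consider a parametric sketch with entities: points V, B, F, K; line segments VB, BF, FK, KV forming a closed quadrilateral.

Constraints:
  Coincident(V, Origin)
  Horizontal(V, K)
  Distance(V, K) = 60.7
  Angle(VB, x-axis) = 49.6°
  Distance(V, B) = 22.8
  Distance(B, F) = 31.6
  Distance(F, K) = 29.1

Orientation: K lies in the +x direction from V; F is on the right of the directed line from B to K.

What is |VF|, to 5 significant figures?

33.971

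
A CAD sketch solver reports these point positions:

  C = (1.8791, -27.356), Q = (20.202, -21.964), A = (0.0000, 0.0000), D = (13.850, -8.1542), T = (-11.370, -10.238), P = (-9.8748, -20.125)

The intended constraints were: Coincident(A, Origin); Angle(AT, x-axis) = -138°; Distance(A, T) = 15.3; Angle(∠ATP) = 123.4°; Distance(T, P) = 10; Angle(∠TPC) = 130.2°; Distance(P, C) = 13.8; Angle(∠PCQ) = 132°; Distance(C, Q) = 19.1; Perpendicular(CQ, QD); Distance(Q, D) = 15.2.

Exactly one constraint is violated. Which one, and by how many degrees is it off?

Perpendicular(CQ, QD) — off by 8.30°.

A = (0.00, 0.00) ✓; AT at -138.0° ✓; |AT| = 15.30 ✓; ∠ATP = 123.4° ✓; |TP| = 9.999 ✓; ∠TPC = 130.2° ✓; |PC| = 13.80 ✓; ∠PCQ = 132.0° ✓; |CQ| = 19.10 ✓; ∠(CQ, QD) = 98.30° ✗; |QD| = 15.20 ✓.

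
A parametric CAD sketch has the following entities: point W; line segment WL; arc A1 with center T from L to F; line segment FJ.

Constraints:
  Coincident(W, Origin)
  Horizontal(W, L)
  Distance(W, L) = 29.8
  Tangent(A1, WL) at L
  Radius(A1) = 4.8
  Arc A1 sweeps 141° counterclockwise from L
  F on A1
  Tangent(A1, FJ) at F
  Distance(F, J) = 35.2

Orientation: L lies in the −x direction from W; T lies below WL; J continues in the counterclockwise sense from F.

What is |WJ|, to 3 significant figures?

31.2

W is at the origin; W and L share the same y with |WL| = 29.8 and L on the −x side, so L = (-29.8, 0.00). A1 meets WL tangentially, so TL is at right angles to WL, so T = L + (0, -4.8) = (-29.8, -4.80). On A1, L sits at bearing 90° from T; a 141° counterclockwise sweep puts F at bearing 231°, so F = T + 4.8·(cos 231°, sin 231°) = (-32.8, -8.53). Since A1 is tangent to FJ there, TF ⟂ FJ, so FJ runs along (−sin 231°, cos 231°); with |FJ| = 35.2, J = (-5.47, -30.7). Then |WJ| = |J − W| = 31.2.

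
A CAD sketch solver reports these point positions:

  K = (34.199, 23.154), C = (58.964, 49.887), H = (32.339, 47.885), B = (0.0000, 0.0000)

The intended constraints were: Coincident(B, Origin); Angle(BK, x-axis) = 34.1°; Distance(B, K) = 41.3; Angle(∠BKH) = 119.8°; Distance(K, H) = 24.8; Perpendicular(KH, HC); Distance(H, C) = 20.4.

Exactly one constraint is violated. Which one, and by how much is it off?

Distance(H, C) = 20.4 — off by 6.30.

B = (0.00, 0.00) ✓; BK at 34.10° ✓; |BK| = 41.30 ✓; ∠BKH = 119.8° ✓; |KH| = 24.80 ✓; ∠(KH, HC) = 90.00° ✓; |HC| = 26.70 ✗.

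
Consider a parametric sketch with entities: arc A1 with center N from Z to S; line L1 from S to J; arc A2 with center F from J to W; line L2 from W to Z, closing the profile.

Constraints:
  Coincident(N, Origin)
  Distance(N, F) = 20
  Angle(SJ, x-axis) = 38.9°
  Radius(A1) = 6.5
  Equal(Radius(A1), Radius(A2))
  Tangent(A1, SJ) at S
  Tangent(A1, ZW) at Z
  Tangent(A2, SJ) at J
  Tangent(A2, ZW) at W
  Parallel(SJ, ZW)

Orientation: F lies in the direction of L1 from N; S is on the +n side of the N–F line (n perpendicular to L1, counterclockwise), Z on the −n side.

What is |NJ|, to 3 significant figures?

21.0

The slot axis is L1's direction at 38.9°, so u = (cos 38.9°, sin 38.9°) = (0.778, 0.628) and n = (−sin 38.9°, cos 38.9°) = (-0.628, 0.778). N is at the origin and F lies 20.0 along u from N, so F = 20.0·u = (15.6, 12.6). Tangency of A1 to both parallel lines with radius 6.5 puts S and Z at N ± 6.5·n: S = (-4.08, 5.06), Z = (4.08, -5.06). Equal radii place J and W the same way about F: J = F + 6.5·n = (11.5, 17.6), W = F − 6.5·n = (19.6, 7.50). Then |NJ| = |J − N| = 21.0.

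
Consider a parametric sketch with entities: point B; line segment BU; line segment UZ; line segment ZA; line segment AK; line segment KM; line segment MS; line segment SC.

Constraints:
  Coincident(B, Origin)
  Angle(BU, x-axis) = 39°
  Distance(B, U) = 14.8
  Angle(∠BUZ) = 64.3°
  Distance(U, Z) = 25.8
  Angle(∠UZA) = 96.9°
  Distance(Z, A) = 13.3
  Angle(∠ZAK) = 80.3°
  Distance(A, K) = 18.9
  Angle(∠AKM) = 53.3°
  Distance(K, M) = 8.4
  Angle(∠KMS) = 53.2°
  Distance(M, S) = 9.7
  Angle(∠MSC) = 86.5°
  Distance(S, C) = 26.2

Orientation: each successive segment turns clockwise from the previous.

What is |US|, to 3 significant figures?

22.2

B is at the origin; BU runs at 39.0° with length 14.8, so U = (11.5, 9.31). ∠BUZ = 64.3° gives UZ at -76.7° from the x-axis; with |UZ| = 25.8, Z = (17.4, -15.8). ∠UZA = 96.9° gives ZA at -160° from the x-axis; with |ZA| = 13.3, A = (4.96, -20.4). ∠ZAK = 80.3° gives AK at 100° from the x-axis; with |AK| = 18.9, K = (1.51, -1.80). ∠AKM = 53.3° gives KM at -26.2° from the x-axis; with |KM| = 8.4, M = (9.05, -5.51). ∠KMS = 53.2° gives MS at -153° from the x-axis; with |MS| = 9.7, S = (0.405, -9.92). Then |US| = |S − U| = 22.2.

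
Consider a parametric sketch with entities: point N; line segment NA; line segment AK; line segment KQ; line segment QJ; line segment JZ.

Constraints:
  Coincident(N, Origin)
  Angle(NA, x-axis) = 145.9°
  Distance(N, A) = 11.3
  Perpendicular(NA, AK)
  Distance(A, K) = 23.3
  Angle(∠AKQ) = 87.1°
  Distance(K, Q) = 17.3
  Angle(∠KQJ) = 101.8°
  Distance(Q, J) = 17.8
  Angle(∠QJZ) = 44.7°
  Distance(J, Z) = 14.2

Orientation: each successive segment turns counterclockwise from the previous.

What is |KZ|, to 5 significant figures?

13.217

∠KQJ = 101.8° gives QJ at 47.000° from the x-axis; with |QJ| = 17.8, J = (4.5174, -8.9024). ∠QJZ = 44.7° gives JZ at -177.70° from the x-axis; with |JZ| = 14.2, Z = (-9.6712, -9.4722). Then |KZ| = |Z − K| = 13.217.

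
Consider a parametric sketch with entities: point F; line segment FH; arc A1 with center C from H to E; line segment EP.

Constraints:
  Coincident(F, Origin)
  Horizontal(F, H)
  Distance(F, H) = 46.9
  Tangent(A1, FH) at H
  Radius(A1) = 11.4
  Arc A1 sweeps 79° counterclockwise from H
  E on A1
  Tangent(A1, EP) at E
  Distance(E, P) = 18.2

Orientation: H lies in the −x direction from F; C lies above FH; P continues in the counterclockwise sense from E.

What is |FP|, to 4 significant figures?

42.11

F is at the origin; FH is horizontal with |FH| = 46.9 and H on the −x side, so H = (-46.90, 0.000). The tangent condition forces CH to be normal to FH, so C = H + (0, 11.4) = (-46.90, 11.40). On A1, H sits at bearing -90° from C; a 79° counterclockwise sweep puts E at bearing -11°, so E = C + 11.4·(cos -11°, sin -11°) = (-35.71, 9.225). A1 meets EP tangentially, so CE is at right angles to EP, so EP runs along (−sin -11°, cos -11°); with |EP| = 18.2, P = (-32.24, 27.09). Then |FP| = |P − F| = 42.11.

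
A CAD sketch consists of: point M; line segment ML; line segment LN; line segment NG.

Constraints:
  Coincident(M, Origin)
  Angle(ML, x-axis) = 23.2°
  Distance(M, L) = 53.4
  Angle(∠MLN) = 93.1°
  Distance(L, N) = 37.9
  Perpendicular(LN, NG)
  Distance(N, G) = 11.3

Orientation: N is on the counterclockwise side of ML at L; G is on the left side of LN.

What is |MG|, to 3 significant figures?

58.6

M is at the origin; ML runs at 23.2° with length 53.4, so L = 53.4·(cos 23.2°, sin 23.2°) = (49.1, 21.0). ∠MLN = 93.1°, so LN runs at 23.2° + (180° − 93.1°) = 110° from the x-axis; with |LN| = 37.9, N = L + 37.9·(cos 110°, sin 110°) = (36.1, 56.6). LN ⟂ NG; with |NG| = 11.3 on the left of LN, G = N + 11.3·(-0.939, -0.344) = (25.4, 52.7). Then |MG| = |G − M| = 58.6.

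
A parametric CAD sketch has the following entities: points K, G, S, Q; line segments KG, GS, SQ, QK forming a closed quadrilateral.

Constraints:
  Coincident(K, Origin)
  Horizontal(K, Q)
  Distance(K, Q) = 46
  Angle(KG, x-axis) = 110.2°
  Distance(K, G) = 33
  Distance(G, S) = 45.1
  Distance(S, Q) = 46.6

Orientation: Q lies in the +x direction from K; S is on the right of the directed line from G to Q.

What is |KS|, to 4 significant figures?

12.42

K is at the origin; KQ is horizontal with |KQ| = 46.0 and Q in +x, so Q = (46.0, 0). KG runs at 110.2° with |KG| = 33.0, so G = (-11.39, 30.97). S is determined by |GS| = 45.1 and |SQ| = 46.6 together: it lies at the intersection of circle(G, 45.1) and circle(Q, 46.6). With |GQ| = 65.22, the foot of the radical line on GQ is 31.55 from G and the perpendicular offset is √(45.1² − 31.55²) = 32.22. Taking the right-of-GQ solution: S = (1.072, -12.37).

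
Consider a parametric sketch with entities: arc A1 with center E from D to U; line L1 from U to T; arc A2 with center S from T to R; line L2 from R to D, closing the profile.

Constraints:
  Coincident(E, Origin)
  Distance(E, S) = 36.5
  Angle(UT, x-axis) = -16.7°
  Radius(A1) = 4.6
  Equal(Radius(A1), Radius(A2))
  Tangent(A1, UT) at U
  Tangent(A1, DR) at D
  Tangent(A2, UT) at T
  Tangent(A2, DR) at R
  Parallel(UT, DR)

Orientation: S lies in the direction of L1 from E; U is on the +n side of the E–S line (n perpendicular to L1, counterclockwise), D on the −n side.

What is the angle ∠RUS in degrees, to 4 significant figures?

6.964°

The slot axis is L1's direction at -16.7°, so u = (cos -16.7°, sin -16.7°) = (0.9578, -0.2874) and n = (−sin -16.7°, cos -16.7°) = (0.2874, 0.9578). E is at the origin and S lies 36.5 along u from E, so S = 36.5·u = (34.96, -10.49). Tangency of A1 to both parallel lines with radius 4.6 puts U and D at E ± 4.6·n: U = (1.322, 4.406), D = (-1.322, -4.406). Equal radii place T and R the same way about S: T = S + 4.6·n = (36.28, -6.083), R = S − 4.6·n = (33.64, -14.89). Then cos ∠RUS = UR·US / (|UR||US|), giving 6.964°.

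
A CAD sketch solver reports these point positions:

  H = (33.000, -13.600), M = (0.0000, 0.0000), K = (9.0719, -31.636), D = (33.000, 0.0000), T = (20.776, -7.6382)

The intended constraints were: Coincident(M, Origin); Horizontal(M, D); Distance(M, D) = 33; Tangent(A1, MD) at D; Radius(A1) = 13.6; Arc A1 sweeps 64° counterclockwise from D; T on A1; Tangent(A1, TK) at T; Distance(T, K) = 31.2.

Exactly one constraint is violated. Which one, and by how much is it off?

Distance(T, K) = 31.2 — off by 4.50.

M = (0.00, 0.00) ✓; M.y = 0.00, D.y = 0.00 ✓; |MD| = 33.00 ✓; ∠(HD, DM) = 90.00° ✓; |HD| = 13.60 ✓; bearing(H→T) − bearing(H→D) = 64.00° ✓; |HT| = 13.60 ✓; ∠(HT, TK) = 90.00° ✓; |TK| = 26.70 ✗.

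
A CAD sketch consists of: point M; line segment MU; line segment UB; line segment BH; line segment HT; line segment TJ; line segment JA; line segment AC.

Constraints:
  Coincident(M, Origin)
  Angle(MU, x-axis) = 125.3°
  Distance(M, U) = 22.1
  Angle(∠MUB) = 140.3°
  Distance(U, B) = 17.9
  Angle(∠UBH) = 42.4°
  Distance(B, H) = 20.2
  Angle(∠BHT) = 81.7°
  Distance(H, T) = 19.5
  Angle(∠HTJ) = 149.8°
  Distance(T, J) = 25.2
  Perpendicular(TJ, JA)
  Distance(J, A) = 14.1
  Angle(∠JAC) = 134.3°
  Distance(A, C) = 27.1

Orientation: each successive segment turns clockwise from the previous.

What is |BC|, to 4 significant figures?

12.51

M is at the origin; MU runs at 125.3° with length 22.1, so U = (-12.77, 18.04). ∠MUB = 140.3° gives UB at 85.60° from the x-axis; with |UB| = 17.9, B = (-11.40, 35.88). ∠UBH = 42.4° gives BH at -52.00° from the x-axis; with |BH| = 20.2, H = (1.039, 19.97). ∠BHT = 81.7° gives HT at -150.3° from the x-axis; with |HT| = 19.5, T = (-15.90, 10.30). ∠HTJ = 149.8° gives TJ at 179.5° from the x-axis; with |TJ| = 25.2, J = (-41.10, 10.52). TJ is perpendicular to JA, so JA runs at 89.50°; with |JA| = 14.1, A = (-40.98, 24.62). ∠JAC = 134.3° gives AC at 43.80° from the x-axis; with |AC| = 27.1, C = (-21.42, 43.38). Then |BC| = |C − B| = 12.51.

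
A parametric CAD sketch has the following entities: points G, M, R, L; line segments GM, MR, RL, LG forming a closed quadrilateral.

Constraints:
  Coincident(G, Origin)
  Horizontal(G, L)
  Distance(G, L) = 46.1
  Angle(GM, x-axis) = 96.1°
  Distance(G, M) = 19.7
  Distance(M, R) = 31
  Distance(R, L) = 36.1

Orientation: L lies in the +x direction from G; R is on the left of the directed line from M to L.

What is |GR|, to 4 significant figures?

40.72

G is at the origin; G and L share the same y with |GL| = 46.1 and L in +x, so L = (46.1, 0). GM runs at 96.1° with |GM| = 19.7, so M = (-2.093, 19.59). R is determined by |MR| = 31.0 and |RL| = 36.1 together: it lies at the intersection of circle(M, 31.0) and circle(L, 36.1). With |ML| = 52.02, the foot of the radical line on ML is 22.72 from M and the perpendicular offset is √(31.0² − 22.72²) = 21.09. Taking the left-of-ML solution: R = (26.90, 30.57).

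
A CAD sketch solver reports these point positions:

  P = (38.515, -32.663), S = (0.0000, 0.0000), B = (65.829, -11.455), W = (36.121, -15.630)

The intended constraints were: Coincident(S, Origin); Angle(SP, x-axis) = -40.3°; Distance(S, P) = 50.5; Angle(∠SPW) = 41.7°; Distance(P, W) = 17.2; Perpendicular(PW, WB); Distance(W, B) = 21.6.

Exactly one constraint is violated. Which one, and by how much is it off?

Distance(W, B) = 21.6 — off by 8.40.

S = (0.00, 0.00) ✓; SP at -40.30° ✓; |SP| = 50.50 ✓; ∠SPW = 41.70° ✓; |PW| = 17.20 ✓; ∠(PW, WB) = 90.00° ✓; |WB| = 30.00 ✗.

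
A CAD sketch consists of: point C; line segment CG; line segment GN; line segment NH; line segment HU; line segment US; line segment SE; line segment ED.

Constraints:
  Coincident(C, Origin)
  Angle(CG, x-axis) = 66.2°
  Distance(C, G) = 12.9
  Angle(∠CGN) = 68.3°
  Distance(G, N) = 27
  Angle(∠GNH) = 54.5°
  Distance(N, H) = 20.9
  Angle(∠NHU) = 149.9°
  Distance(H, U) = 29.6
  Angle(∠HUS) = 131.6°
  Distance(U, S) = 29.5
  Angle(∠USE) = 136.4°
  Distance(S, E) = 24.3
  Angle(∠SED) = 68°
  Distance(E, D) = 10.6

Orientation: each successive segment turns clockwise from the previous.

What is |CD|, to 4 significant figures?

45.85

C is at the origin; CG runs at 66.2° with length 12.9, so G = (5.206, 11.80). ∠CGN = 68.3° gives GN at -45.50° from the x-axis; with |GN| = 27.0, N = (24.13, -7.455). ∠GNH = 54.5° gives NH at -171.0° from the x-axis; with |NH| = 20.9, H = (3.488, -10.72). ∠NHU = 149.9° gives HU at 158.9° from the x-axis; with |HU| = 29.6, U = (-24.13, -0.06836). ∠HUS = 131.6° gives US at 110.5° from the x-axis; with |US| = 29.5, S = (-34.46, 27.56). ∠USE = 136.4° gives SE at 66.90° from the x-axis; with |SE| = 24.3, E = (-24.93, 49.92). ∠SED = 68.0° gives ED at -45.10° from the x-axis; with |ED| = 10.6, D = (-17.44, 42.41). Then |CD| = |D − C| = 45.85.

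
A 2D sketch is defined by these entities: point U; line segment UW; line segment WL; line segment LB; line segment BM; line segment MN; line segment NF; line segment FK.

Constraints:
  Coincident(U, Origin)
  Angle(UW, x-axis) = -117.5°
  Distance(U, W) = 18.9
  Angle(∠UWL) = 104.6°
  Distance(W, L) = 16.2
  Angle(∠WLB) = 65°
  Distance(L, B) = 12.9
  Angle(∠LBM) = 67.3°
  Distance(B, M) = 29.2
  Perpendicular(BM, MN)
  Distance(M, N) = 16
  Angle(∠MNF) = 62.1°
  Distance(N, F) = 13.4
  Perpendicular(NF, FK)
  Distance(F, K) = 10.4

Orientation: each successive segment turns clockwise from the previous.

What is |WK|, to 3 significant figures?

6.37

U is at the origin; UW runs at -117.5° with length 18.9, so W = (-8.73, -16.8). ∠UWL = 104.6° gives WL at 167° from the x-axis; with |WL| = 16.2, L = (-24.5, -13.1). ∠WLB = 65.0° gives LB at 52.1° from the x-axis; with |LB| = 12.9, B = (-16.6, -2.97). ∠LBM = 67.3° gives BM at -60.6° from the x-axis; with |BM| = 29.2, M = (-2.26, -28.4). The perpendicularity gives MN at right angles to BM, so MN runs at -151°; with |MN| = 16.0, N = (-16.2, -36.3). ∠MNF = 62.1° gives NF at 91.5° from the x-axis; with |NF| = 13.4, F = (-16.5, -22.9). NF ⟂ FK, so FK runs at 1.50°; with |FK| = 10.4, K = (-6.15, -22.6). Then |WK| = |K − W| = 6.37.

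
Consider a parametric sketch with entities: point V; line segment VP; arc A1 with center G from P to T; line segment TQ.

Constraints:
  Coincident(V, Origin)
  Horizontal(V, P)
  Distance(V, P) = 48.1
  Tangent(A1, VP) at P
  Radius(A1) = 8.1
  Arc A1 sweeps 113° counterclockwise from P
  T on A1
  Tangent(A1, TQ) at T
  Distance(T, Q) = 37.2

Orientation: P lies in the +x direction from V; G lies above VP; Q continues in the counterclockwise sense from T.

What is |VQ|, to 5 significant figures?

61.267

On A1, P sits at bearing -90° from G; a 113° counterclockwise sweep puts T at bearing 23°, so T = G + 8.1·(cos 23°, sin 23°) = (55.556, 11.265). Tangency of A1 to TQ means the radius GT is perpendicular to TQ, so TQ runs along (−sin 23°, cos 23°); with |TQ| = 37.2, Q = (41.021, 45.508). Then |VQ| = |Q − V| = 61.267.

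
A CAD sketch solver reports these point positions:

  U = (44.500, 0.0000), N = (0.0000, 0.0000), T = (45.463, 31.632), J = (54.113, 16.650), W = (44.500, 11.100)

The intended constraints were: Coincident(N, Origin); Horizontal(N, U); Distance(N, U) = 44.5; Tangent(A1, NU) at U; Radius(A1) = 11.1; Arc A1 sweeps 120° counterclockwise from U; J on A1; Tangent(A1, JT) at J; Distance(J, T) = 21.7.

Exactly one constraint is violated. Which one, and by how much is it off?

Distance(J, T) = 21.7 — off by 4.40.

N = (0.00, 0.00) ✓; N.y = 0.00, U.y = 0.00 ✓; |NU| = 44.50 ✓; ∠(WU, UN) = 90.00° ✓; |WU| = 11.10 ✓; bearing(W→J) − bearing(W→U) = 120.0° ✓; |WJ| = 11.10 ✓; ∠(WJ, JT) = 90.00° ✓; |JT| = 17.30 ✗.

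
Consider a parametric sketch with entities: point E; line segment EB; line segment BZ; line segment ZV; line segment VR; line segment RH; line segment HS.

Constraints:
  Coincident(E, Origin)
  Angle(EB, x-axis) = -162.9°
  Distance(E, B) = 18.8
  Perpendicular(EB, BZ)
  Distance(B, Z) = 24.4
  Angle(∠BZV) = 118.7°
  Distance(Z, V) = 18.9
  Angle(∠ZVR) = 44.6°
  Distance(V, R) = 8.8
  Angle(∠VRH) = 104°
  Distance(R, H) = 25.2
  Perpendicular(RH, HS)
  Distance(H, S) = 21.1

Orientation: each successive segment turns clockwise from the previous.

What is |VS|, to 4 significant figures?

30.08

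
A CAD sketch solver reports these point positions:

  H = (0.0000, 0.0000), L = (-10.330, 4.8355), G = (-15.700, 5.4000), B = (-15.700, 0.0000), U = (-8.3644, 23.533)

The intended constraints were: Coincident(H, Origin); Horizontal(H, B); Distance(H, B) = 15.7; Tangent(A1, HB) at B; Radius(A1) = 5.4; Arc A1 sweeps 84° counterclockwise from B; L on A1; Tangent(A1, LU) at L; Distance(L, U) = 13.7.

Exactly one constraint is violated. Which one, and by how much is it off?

Distance(L, U) = 13.7 — off by 5.10.

H = (0.00, 0.00) ✓; H.y = 0.00, B.y = 0.00 ✓; |HB| = 15.70 ✓; ∠(GB, BH) = 90.00° ✓; |GB| = 5.400 ✓; bearing(G→L) − bearing(G→B) = 84.00° ✓; |GL| = 5.400 ✓; ∠(GL, LU) = 90.00° ✓; |LU| = 18.80 ✗.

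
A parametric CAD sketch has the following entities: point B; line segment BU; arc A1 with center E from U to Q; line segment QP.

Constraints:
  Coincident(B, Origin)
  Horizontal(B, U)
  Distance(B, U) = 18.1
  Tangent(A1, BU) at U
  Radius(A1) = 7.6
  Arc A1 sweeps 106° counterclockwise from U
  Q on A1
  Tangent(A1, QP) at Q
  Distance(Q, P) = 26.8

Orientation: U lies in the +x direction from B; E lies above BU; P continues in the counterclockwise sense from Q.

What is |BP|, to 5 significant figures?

39.772

B is at the origin; BU is horizontal with |BU| = 18.1 and U on the +x side, so U = (18.100, 0.0000). A1 meets BU tangentially, so EU is at right angles to BU, so E = U + (0, 7.6) = (18.100, 7.6000). On A1, U sits at bearing -90° from E; a 106° counterclockwise sweep puts Q at bearing 16°, so Q = E + 7.6·(cos 16°, sin 16°) = (25.406, 9.6948). Tangency of A1 to QP means the radius EQ is perpendicular to QP, so QP runs along (−sin 16°, cos 16°); with |QP| = 26.8, P = (18.019, 35.457). Then |BP| = |P − B| = 39.772.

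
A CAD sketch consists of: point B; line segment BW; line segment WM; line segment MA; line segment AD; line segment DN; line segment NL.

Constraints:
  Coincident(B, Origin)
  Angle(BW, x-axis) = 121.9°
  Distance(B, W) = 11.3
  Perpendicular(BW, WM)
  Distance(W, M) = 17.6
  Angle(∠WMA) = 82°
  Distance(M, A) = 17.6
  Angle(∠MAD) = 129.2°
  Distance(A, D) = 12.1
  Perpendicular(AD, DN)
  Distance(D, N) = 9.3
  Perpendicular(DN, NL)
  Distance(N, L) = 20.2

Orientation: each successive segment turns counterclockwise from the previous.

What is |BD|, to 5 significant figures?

13.294

B is at the origin; BW runs at 121.9° with length 11.3, so W = (-5.9714, 9.5934). The perpendicularity gives WM at right angles to BW, so WM runs at -148.10°; with |WM| = 17.6, M = (-20.913, 0.29287). ∠WMA = 82.0° gives MA at -50.100° from the x-axis; with |MA| = 17.6, A = (-9.6237, -13.209). ∠MAD = 129.2° gives AD at 0.70000° from the x-axis; with |AD| = 12.1, D = (2.4754, -13.061). Then |BD| = |D − B| = 13.294.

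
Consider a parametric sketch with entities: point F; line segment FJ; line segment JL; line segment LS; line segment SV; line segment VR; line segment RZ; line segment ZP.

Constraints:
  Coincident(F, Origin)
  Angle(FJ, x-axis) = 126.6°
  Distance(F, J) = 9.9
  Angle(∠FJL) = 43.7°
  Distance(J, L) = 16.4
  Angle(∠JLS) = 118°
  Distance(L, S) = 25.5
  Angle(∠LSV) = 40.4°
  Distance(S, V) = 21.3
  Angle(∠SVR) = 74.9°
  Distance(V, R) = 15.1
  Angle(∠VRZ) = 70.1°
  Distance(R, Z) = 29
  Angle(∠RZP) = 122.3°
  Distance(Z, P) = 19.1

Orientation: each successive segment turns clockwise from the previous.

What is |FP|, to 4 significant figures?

41.69

∠VRZ = 70.1° gives RZ at -66.30° from the x-axis; with |RZ| = 29.0, Z = (22.66, -24.10). ∠RZP = 122.3° gives ZP at -124.0° from the x-axis; with |ZP| = 19.1, P = (11.98, -39.94). Then |FP| = |P − F| = 41.69.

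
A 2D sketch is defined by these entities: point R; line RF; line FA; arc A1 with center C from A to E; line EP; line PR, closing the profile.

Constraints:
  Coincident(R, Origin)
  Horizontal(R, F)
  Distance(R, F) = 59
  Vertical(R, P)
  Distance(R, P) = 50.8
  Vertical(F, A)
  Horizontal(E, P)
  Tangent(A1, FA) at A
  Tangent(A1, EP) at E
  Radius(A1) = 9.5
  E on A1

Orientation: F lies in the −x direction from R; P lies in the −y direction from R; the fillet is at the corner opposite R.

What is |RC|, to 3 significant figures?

64.5

R and P share the same x with |RP| = 50.8 and P on the −y side, so P = (0.00, -50.8). The virtual corner opposite R is at (-59.0, -50.8). The tangent condition forces CA to be normal to FA and since A1 is tangent to EP there, CE ⟂ EP, with radius 9.5, so the center C sits 9.5 in from both sides at C = (-49.5, -41.3). Then |RC| = |C − R| = 64.5.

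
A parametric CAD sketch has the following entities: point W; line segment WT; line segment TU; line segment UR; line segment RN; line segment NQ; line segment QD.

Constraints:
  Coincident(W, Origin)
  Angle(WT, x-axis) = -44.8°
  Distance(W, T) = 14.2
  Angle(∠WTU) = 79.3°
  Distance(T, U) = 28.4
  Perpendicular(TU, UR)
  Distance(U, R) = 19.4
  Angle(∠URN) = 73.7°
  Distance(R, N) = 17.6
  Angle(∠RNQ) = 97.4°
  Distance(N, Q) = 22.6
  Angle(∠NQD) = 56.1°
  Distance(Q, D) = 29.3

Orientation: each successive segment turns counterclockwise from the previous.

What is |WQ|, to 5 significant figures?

25.082

W is at the origin; WT runs at -44.8° with length 14.2, so T = (10.076, -10.006). ∠WTU = 79.3° gives TU at 55.900° from the x-axis; with |TU| = 28.4, U = (25.998, 13.511). TU ⟂ UR, so UR runs at 145.90°; with |UR| = 19.4, R = (9.9337, 24.388). ∠URN = 73.7° gives RN at -107.80° from the x-axis; with |RN| = 17.6, N = (4.5534, 7.6300). ∠RNQ = 97.4° gives NQ at -25.200° from the x-axis; with |NQ| = 22.6, Q = (25.003, -1.9926). Then |WQ| = |Q − W| = 25.082.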